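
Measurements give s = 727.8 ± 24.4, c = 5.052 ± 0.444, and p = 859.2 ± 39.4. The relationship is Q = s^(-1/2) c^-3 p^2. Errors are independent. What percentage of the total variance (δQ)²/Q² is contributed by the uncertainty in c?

88.9%

(δQ/Q)² = (−½·δs/s)² + (-3·δc/c)² + (2·δp/p)²
  s term: (-0.5×0.0335)² = 0.000281
  c term: (-3×0.0879)² = 0.0695
  p term: (2×0.0459)² = 0.00841
Total = 0.0782. Share from c = 0.0695/0.0782 = 0.889.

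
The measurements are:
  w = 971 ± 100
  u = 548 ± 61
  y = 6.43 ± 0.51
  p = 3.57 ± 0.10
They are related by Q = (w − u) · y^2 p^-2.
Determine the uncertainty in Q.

445

Let h = w − u = 423. δh = √(δw² + δu²) = √(10000 + 3720) = 117, so δh/h = 0.277.
Q is then a monomial in h, y, p:
δQ/Q = √((δh/h)² + (2·δy/y)² + (-2·δp/p)²) = √(0.0767 + 0.0252 + 0.00314) = 0.324
Q = 1370, so δQ = 0.324 × 1370 = 445.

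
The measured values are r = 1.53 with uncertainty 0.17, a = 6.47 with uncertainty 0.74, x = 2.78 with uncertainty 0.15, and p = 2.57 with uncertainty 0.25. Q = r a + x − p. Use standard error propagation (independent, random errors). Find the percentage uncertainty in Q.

15.9%

Let w = r·a = 9.90. δw/w = √((1·δr/r)² + (1·δa/a)²) = √(0.0123 + 0.0131) = 0.159, so δw = 1.58.
Q = w + x − p: δQ = √(δw² + δx² + δp²) = √(2.49 + 0.0225 + 0.0625) = 1.61
Q = 10.1, so δQ/Q = 1.61/10.1 = 0.159.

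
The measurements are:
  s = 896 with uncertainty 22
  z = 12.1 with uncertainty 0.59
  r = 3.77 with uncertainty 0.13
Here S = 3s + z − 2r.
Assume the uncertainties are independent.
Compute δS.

For a sum/difference, combine absolute errors in quadrature:
  (3·δs)² = 4360;  (δz)² = 0.348;  (2·δr)² = 0.0676
δS = √(4360) = 66.0

66.0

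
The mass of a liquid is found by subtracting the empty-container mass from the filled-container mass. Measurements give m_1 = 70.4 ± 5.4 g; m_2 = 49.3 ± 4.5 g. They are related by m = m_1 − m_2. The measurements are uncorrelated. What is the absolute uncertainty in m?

Each term contributes (cᵢ δxᵢ)² to (δm)²:
  (δm_1)² = 29.2;  (δm_2)² = 20.2
δm = √(49.4) = 7.03 g

7.03 g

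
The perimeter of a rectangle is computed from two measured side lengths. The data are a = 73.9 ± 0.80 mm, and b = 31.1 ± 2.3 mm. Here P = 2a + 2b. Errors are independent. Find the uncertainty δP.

4.87 mm

Absolute uncertainties add in quadrature for a linear combination:
  (2·δa)² = 2.56;  (2·δb)² = 21.2
δP = √(23.7) = 4.87 mm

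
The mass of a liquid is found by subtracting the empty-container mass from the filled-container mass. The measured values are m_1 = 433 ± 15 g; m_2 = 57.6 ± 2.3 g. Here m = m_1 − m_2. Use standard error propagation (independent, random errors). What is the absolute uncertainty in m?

15.2 g

Sums and differences: (δm)² = Σ (cᵢ δxᵢ)².
  (δm_1)² = 225;  (δm_2)² = 5.29
δm = √(230) = 15.2 g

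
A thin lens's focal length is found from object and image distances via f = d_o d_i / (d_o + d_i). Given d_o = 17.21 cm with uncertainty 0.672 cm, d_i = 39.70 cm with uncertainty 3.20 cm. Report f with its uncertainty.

∂f/∂d_o = (d_i/(d_o+d_i))² = 0.487;  ∂f/∂d_i = (d_o/(d_o+d_i))² = 0.0915
δf = √((∂f/∂d_o · δd_o)² + (∂f/∂d_i · δd_i)²) = √(0.107 + 0.0856) = 0.439 cm
f = 12.01 cm.

12.01 ± 0.439 cm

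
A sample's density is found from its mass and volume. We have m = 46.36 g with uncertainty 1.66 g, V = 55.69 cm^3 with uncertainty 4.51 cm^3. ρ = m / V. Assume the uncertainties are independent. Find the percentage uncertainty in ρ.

8.85%

Since ρ is a product/quotient, work with relative uncertainties:
  (1·δm/m)² = (1×0.0358)² = 0.00128;  (-1·δV/V)² = (-1×0.0810)² = 0.00656
δρ/ρ = √(0.00784) = 0.0885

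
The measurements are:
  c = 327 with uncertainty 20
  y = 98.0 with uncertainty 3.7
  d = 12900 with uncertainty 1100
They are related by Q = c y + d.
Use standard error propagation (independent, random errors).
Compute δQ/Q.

Let p = c·y = 32000. δp/p = √((1·δc/c)² + (1·δy/y)²) = √(0.00374 + 0.00143) = 0.0719, so δp = 2300.
Q = p + d: δQ = √(δp² + δd²) = √(5.31e+06 + 1.21e+06) = 2550
Q = 44900, so δQ/Q = 2550/44900 = 0.0568.

0.0568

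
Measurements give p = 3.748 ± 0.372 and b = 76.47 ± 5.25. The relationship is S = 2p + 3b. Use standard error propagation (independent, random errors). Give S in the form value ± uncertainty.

Each term contributes (cᵢ δxᵢ)² to (δS)²:
  (2·δp)² = 0.554;  (3·δb)² = 248
δS = √(249) = 15.8
S = 236.9.

236.9 ± 15.8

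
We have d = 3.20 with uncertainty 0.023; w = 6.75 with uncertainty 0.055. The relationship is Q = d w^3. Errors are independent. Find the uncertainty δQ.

25.1

Products/powers → add relative errors in quadrature, weighted by exponent:
  (1·δd/d)² = (1×0.00719)² = 5.17e-05;  (3·δw/w)² = (3×0.00815)² = 0.000598
δQ/Q = √(0.000649) = 0.0255
Q = 984, so δQ = 0.0255 × 984 = 25.1.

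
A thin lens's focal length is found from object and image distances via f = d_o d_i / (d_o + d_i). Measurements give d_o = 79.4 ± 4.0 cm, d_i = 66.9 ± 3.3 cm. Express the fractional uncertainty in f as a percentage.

3.53%

∂f/∂d_o = (d_i/(d_o+d_i))² = 0.209;  ∂f/∂d_i = (d_o/(d_o+d_i))² = 0.295
δf = √((∂f/∂d_o · δd_o)² + (∂f/∂d_i · δd_i)²) = √(0.700 + 0.945) = 1.28 cm
f = 36.3 cm, so δf/f = 1.28/36.3 = 0.0353.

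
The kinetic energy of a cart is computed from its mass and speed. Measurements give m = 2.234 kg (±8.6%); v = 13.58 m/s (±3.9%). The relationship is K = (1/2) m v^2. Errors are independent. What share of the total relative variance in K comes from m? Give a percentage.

54.9%

(δK/K)² = (1·δm/m)² + (2·δv/v)²
  m term: (1×0.0860)² = 0.00740
  v term: (2×0.0390)² = 0.00608
Total = 0.0135. Share from m = 0.00740/0.0135 = 0.549.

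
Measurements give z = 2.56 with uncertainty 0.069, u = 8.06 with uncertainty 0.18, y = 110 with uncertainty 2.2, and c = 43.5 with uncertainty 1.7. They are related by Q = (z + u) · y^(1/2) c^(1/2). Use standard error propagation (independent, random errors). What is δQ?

Let w = z + u = 10.6. δw = √(δz² + δu²) = √(0.00476 + 0.0324) = 0.193, so δw/w = 0.0182.
Q is then a monomial in w, y, c:
δQ/Q = √((δw/w)² + (½·δy/y)² + (½·δc/c)²) = √(0.000329 + 0.000100 + 0.000382) = 0.0285
Q = 735, so δQ = 0.0285 × 735 = 20.9.

20.9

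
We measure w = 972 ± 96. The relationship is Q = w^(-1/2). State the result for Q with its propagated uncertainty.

Q ∝ w^(-1/2), so δQ/Q = |−½| · δw/w = 0.5 × 0.0988 = 0.0494.
Q = 0.0321, so δQ = 0.0494 × 0.0321 = 0.00158.

0.0321 ± 0.00158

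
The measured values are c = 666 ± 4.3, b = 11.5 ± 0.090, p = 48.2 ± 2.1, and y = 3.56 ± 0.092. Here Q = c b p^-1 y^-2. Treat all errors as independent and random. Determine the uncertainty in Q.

For a monomial Q ∝ c, b, p^-1, y^-2, fractional errors add in quadrature:
  (1·δc/c)² = (1×0.00646)² = 4.17e-05;  (1·δb/b)² = (1×0.00783)² = 6.12e-05;  (-1·δp/p)² = (-1×0.0436)² = 0.00190;  (-2·δy/y)² = (-2×0.0258)² = 0.00267
δQ/Q = √(0.00467) = 0.0684
Q = 12.5, so δQ = 0.0684 × 12.5 = 0.857.

0.857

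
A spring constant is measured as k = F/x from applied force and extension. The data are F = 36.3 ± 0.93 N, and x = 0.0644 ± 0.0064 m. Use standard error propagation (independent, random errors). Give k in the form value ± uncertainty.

For a monomial k ∝ F, x^-1, fractional errors add in quadrature:
  (1·δF/F)² = (1×0.0256)² = 0.000656;  (-1·δx/x)² = (-1×0.0994)² = 0.00988
δk/k = √(0.0105) = 0.103
k = 564 N/m, so δk = 0.103 × 564 = 57.8 N/m.

564 ± 57.8 N/m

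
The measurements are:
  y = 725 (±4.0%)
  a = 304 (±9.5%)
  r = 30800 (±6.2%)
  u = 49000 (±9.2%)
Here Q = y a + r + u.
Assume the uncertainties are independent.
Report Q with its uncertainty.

Let p = y·a = 2.2e+05. δp/p = √((1·δy/y)² + (1·δa/a)²) = √(0.00160 + 0.00903) = 0.103, so δp = 22700.
Q = p + r + u: δQ = √(δp² + δr² + δu²) = √(5.16e+08 + 3.65e+06 + 2.03e+07) = 23200
Q = 3e+05.

(3.00 ± 0.232) × 10^5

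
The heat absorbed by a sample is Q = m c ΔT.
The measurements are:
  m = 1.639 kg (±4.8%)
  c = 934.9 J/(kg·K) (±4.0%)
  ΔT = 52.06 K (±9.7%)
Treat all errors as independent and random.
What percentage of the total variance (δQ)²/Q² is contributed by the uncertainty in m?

(δQ/Q)² = (1·δm/m)² + (1·δc/c)² + (1·δΔT/ΔT)²
  m term: (1×0.0480)² = 0.00230
  c term: (1×0.0400)² = 0.00160
  ΔT term: (1×0.0970)² = 0.00941
Total = 0.0133. Share from m = 0.00230/0.0133 = 0.173.

17.3%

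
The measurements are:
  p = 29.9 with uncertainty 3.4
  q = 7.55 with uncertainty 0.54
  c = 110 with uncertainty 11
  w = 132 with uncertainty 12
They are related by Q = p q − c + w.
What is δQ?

34.4

Let h = p·q = 226. δh/h = √((1·δp/p)² + (1·δq/q)²) = √(0.0129 + 0.00512) = 0.134, so δh = 30.3.
Q = h − c + w: δQ = √(δh² + δc² + δw²) = √(920 + 121 + 144) = 34.4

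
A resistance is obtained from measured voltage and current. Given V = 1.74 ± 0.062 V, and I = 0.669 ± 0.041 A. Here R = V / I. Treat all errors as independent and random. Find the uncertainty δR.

For a monomial R ∝ V, I^-1, fractional errors add in quadrature:
  (1·δV/V)² = (1×0.0356)² = 0.00127;  (-1·δI/I)² = (-1×0.0613)² = 0.00376
δR/R = √(0.00503) = 0.0709
R = 2.60 Ω, so δR = 0.0709 × 2.60 = 0.184 Ω.

0.184 Ω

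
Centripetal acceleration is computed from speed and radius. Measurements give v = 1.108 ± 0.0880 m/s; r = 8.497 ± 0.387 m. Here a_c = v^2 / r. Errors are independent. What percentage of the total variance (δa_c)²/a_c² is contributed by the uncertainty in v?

(δa_c/a_c)² = (2·δv/v)² + (-1·δr/r)²
  v term: (2×0.0794)² = 0.0252
  r term: (-1×0.0455)² = 0.00207
Total = 0.0273. Share from v = 0.0252/0.0273 = 0.924.

92.4%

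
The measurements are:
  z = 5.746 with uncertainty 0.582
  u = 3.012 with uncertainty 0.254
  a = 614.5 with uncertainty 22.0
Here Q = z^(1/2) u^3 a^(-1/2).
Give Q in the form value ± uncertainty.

2.642 ± 0.683

Since Q is a product/quotient, work with relative uncertainties:
  (½·δz/z)² = (0.5×0.101)² = 0.00256;  (3·δu/u)² = (3×0.0843)² = 0.0640;  (−½·δa/a)² = (-0.5×0.0358)² = 0.000320
δQ/Q = √(0.0669) = 0.259
Q = 2.642, so δQ = 0.259 × 2.642 = 0.683.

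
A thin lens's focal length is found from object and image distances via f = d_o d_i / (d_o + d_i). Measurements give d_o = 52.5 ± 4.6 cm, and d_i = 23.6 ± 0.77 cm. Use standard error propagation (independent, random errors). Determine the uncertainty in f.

0.574 cm

∂f/∂d_o = (d_i/(d_o+d_i))² = 0.0962;  ∂f/∂d_i = (d_o/(d_o+d_i))² = 0.476
δf = √((∂f/∂d_o · δd_o)² + (∂f/∂d_i · δd_i)²) = √(0.196 + 0.134) = 0.574 cm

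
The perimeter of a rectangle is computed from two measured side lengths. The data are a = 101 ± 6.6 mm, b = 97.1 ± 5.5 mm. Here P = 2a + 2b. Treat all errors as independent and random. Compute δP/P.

P is a linear combination, so absolute uncertainties add in quadrature:
  (2·δa)² = 174;  (2·δb)² = 121
δP = √(295) = 17.2 mm
P = 396 mm, so δP/P = 17.2/396 = 0.0434.

0.0434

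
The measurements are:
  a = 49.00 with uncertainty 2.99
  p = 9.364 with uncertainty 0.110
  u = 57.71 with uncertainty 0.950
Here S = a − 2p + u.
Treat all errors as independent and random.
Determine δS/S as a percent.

Sums and differences: (δS)² = Σ (cᵢ δxᵢ)².
  (δa)² = 8.94;  (2·δp)² = 0.0484;  (δu)² = 0.902
δS = √(9.89) = 3.14
S = 87.98, so δS/S = 3.14/87.98 = 0.0357.

3.57%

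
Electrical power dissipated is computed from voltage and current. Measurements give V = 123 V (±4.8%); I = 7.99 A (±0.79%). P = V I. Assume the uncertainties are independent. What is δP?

47.8 W

Each factor contributes (exponent × relative error)² to (δP/P)²:
  (1·δV/V)² = (1×0.0480)² = 0.00230;  (1·δI/I)² = (1×0.00790)² = 6.24e-05
δP/P = √(0.00237) = 0.0486
P = 983 W, so δP = 0.0486 × 983 = 47.8 W.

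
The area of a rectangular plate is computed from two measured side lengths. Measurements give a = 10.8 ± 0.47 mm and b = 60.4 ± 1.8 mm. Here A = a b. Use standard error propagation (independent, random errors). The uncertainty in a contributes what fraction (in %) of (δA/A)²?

68.1%

(δA/A)² = (1·δa/a)² + (1·δb/b)²
  a term: (1×0.0435)² = 0.00189
  b term: (1×0.0298)² = 0.000888
Total = 0.00278. Share from a = 0.00189/0.00278 = 0.681.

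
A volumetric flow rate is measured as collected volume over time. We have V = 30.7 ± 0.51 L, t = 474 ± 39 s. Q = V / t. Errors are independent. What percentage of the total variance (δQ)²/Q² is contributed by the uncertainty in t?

(δQ/Q)² = (1·δV/V)² + (-1·δt/t)²
  V term: (1×0.0166)² = 0.000276
  t term: (-1×0.0823)² = 0.00677
Total = 0.00705. Share from t = 0.00677/0.00705 = 0.961.

96.1%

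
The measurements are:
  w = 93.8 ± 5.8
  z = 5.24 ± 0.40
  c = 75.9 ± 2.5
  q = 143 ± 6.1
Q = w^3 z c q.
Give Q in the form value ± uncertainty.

(4.69 ± 0.975) × 10^10

Relative error in a monomial: (δQ/Q)² = Σ (nᵢ · δxᵢ/xᵢ)².
  (3·δw/w)² = (3×0.0618)² = 0.0344;  (1·δz/z)² = (1×0.0763)² = 0.00583;  (1·δc/c)² = (1×0.0329)² = 0.00108;  (1·δq/q)² = (1×0.0427)² = 0.00182
δQ/Q = √(0.0431) = 0.208
Q = 4.69e+10, so δQ = 0.208 × 4.69e+10 = 9.75e+09.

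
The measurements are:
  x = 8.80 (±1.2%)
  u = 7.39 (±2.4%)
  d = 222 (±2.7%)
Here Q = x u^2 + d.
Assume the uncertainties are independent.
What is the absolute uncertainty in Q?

24.5

Let p = x·u^2 = 481. δp/p = √((1·δx/x)² + (2·δu/u)²) = √(0.000144 + 0.00230) = 0.0495, so δp = 23.8.
Q = p + d: δQ = √(δp² + δd²) = √(565 + 35.9) = 24.5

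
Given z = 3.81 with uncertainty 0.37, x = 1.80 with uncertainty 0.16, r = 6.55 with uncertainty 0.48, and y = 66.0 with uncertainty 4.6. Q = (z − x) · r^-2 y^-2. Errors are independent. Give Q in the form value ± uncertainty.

(1.08 ± 0.306) × 10^-5

Let u = z − x = 2.01. δu = √(δz² + δx²) = √(0.137 + 0.0256) = 0.403, so δu/u = 0.201.
Q is then a monomial in u, r, y:
δQ/Q = √((δu/u)² + (-2·δr/r)² + (-2·δy/y)²) = √(0.0402 + 0.0215 + 0.0194) = 0.285
Q = 1.08e-05, so δQ = 0.285 × 1.08e-05 = 3.06e-06.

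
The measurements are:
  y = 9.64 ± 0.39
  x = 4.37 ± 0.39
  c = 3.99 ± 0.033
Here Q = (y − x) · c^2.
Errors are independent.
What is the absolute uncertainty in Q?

Let u = y − x = 5.27. δu = √(δy² + δx²) = √(0.152 + 0.152) = 0.552, so δu/u = 0.105.
Q is then a monomial in u, c:
δQ/Q = √((δu/u)² + (2·δc/c)²) = √(0.0110 + 0.000274) = 0.106
Q = 83.9, so δQ = 0.106 × 83.9 = 8.89.

8.89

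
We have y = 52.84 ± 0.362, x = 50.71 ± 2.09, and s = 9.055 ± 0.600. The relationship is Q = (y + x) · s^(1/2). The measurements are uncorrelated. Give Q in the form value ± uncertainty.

Let u = y + x = 103.6. δu = √(δy² + δx²) = √(0.131 + 4.37) = 2.12, so δu/u = 0.0205.
Q is then a monomial in u, s:
δQ/Q = √((δu/u)² + (½·δs/s)²) = √(0.000420 + 0.00110) = 0.0390
Q = 311.6, so δQ = 0.0390 × 311.6 = 12.1.

311.6 ± 12.1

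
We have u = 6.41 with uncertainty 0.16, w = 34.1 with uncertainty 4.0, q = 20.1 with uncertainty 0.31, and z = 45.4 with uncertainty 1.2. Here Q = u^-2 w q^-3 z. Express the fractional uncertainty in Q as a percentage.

13.8%

Products/powers → add relative errors in quadrature, weighted by exponent:
  (-2·δu/u)² = (-2×0.0250)² = 0.00249;  (1·δw/w)² = (1×0.117)² = 0.0138;  (-3·δq/q)² = (-3×0.0154)² = 0.00214;  (1·δz/z)² = (1×0.0264)² = 0.000699
δQ/Q = √(0.0191) = 0.138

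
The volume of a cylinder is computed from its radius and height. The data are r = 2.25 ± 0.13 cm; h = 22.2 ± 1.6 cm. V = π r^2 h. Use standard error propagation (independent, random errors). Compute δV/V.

0.136

For a monomial V ∝ r^2, h, fractional errors add in quadrature:
  (2·δr/r)² = (2×0.0578)² = 0.0134;  (1·δh/h)² = (1×0.0721)² = 0.00519
δV/V = √(0.0185) = 0.136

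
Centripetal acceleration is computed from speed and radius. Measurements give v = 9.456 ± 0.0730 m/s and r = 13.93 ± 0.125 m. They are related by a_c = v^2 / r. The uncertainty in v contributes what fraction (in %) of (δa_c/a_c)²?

(δa_c/a_c)² = (2·δv/v)² + (-1·δr/r)²
  v term: (2×0.00772)² = 0.000238
  r term: (-1×0.00897)² = 8.05e-05
Total = 0.000319. Share from v = 0.000238/0.000319 = 0.748.

74.8%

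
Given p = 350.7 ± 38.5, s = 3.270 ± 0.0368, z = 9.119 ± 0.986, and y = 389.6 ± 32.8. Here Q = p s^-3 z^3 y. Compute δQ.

Each factor contributes (exponent × relative error)² to (δQ/Q)²:
  (1·δp/p)² = (1×0.110)² = 0.0121;  (-3·δs/s)² = (-3×0.0113)² = 0.00114;  (3·δz/z)² = (3×0.108)² = 0.105;  (1·δy/y)² = (1×0.0842)² = 0.00709
δQ/Q = √(0.126) = 0.354
Q = 2.963e+06, so δQ = 0.354 × 2.963e+06 = 1.05e+06.

1.05e+06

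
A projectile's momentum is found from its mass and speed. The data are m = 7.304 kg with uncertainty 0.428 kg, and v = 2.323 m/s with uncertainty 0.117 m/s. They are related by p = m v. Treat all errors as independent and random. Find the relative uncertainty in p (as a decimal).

Since p is a product/quotient, work with relative uncertainties:
  (1·δm/m)² = (1×0.0586)² = 0.00343;  (1·δv/v)² = (1×0.0504)² = 0.00254
δp/p = √(0.00597) = 0.0773

0.0773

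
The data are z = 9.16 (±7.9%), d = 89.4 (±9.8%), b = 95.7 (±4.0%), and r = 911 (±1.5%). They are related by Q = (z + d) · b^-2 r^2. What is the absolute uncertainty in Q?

1100

Let u = z + d = 98.6. δu = √(δz² + δd²) = √(0.524 + 76.8) = 8.79, so δu/u = 0.0892.
Q is then a monomial in u, b, r:
δQ/Q = √((δu/u)² + (-2·δb/b)² + (2·δr/r)²) = √(0.00796 + 0.00640 + 0.000900) = 0.124
Q = 8930, so δQ = 0.124 × 8930 = 1100.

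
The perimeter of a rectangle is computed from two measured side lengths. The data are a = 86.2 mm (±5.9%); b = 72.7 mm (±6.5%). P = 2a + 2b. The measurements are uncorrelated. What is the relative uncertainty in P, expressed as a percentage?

4.37%

Each term contributes (cᵢ δxᵢ)² to (δP)²:
  (2·δa)² = 103;  (2·δb)² = 89.3
δP = √(193) = 13.9 mm
P = 318 mm, so δP/P = 13.9/318 = 0.0437.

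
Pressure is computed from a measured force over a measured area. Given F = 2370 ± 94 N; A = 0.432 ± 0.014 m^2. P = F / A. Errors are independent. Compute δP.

Each factor contributes (exponent × relative error)² to (δP/P)²:
  (1·δF/F)² = (1×0.0397)² = 0.00157;  (-1·δA/A)² = (-1×0.0324)² = 0.00105
δP/P = √(0.00262) = 0.0512
P = 5490 Pa, so δP = 0.0512 × 5490 = 281 Pa.

281 Pa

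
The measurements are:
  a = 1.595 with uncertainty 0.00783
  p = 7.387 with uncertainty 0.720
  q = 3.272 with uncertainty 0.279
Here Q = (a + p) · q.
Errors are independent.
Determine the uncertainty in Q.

3.44

Let u = a + p = 8.982. δu = √(δa² + δp²) = √(6.13e-05 + 0.518) = 0.720, so δu/u = 0.0802.
Q is then a monomial in u, q:
δQ/Q = √((δu/u)² + (1·δq/q)²) = √(0.00643 + 0.00727) = 0.117
Q = 29.39, so δQ = 0.117 × 29.39 = 3.44.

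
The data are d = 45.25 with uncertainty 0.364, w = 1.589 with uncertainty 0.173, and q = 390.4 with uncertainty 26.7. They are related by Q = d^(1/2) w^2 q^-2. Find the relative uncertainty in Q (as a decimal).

0.257

Products/powers → add relative errors in quadrature, weighted by exponent:
  (½·δd/d)² = (0.5×0.00804)² = 1.62e-05;  (2·δw/w)² = (2×0.109)² = 0.0474;  (-2·δq/q)² = (-2×0.0684)² = 0.0187
δQ/Q = √(0.0661) = 0.257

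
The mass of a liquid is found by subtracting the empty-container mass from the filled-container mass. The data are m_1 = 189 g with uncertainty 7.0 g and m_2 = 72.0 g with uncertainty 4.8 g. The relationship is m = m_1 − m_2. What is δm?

Each term contributes (cᵢ δxᵢ)² to (δm)²:
  (δm_1)² = 49.0;  (δm_2)² = 23.0
δm = √(72.0) = 8.49 g

8.49 g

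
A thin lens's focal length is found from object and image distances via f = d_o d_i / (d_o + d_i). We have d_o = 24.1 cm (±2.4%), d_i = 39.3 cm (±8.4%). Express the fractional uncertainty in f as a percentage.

∂f/∂d_o = (d_i/(d_o+d_i))² = 0.384;  ∂f/∂d_i = (d_o/(d_o+d_i))² = 0.144
δf = √((∂f/∂d_o · δd_o)² + (∂f/∂d_i · δd_i)²) = √(0.0494 + 0.228) = 0.526 cm
f = 14.9 cm, so δf/f = 0.526/14.9 = 0.0352.

3.52%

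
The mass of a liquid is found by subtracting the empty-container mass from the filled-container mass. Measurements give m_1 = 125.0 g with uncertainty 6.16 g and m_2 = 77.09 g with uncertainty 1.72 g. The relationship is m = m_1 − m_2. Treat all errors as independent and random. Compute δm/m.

Absolute uncertainties add in quadrature for a linear combination:
  (δm_1)² = 37.9;  (δm_2)² = 2.96
δm = √(40.9) = 6.40 g
m = 47.91 g, so δm/m = 6.40/47.91 = 0.133.

0.133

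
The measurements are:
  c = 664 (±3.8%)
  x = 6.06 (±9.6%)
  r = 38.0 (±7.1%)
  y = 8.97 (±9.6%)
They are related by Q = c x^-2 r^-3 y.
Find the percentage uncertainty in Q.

30.5%

Q is a product of powers, so relative uncertainties combine in quadrature:
  (1·δc/c)² = (1×0.0380)² = 0.00144;  (-2·δx/x)² = (-2×0.0960)² = 0.0369;  (-3·δr/r)² = (-3×0.0710)² = 0.0454;  (1·δy/y)² = (1×0.0960)² = 0.00922
δQ/Q = √(0.0929) = 0.305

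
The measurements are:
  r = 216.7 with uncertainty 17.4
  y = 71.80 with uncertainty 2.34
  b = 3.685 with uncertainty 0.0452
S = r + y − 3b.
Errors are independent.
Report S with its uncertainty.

Absolute uncertainties add in quadrature for a linear combination:
  (δr)² = 303;  (δy)² = 5.48;  (3·δb)² = 0.0184
δS = √(308) = 17.6
S = 277.4.

277.4 ± 17.6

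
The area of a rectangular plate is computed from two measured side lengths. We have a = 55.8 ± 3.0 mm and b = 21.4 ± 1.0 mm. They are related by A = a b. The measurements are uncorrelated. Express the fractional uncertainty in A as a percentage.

7.12%

Each factor contributes (exponent × relative error)² to (δA/A)²:
  (1·δa/a)² = (1×0.0538)² = 0.00289;  (1·δb/b)² = (1×0.0467)² = 0.00218
δA/A = √(0.00507) = 0.0712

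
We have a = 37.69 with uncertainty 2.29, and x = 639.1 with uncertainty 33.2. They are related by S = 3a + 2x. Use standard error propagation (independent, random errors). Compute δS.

66.8

For a sum/difference, combine absolute errors in quadrature:
  (3·δa)² = 47.2;  (2·δx)² = 4410
δS = √(4460) = 66.8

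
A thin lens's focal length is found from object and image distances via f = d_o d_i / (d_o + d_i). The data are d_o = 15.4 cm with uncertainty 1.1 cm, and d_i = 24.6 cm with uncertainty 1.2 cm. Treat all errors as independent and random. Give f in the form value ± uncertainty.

∂f/∂d_o = (d_i/(d_o+d_i))² = 0.378;  ∂f/∂d_i = (d_o/(d_o+d_i))² = 0.148
δf = √((∂f/∂d_o · δd_o)² + (∂f/∂d_i · δd_i)²) = √(0.173 + 0.0316) = 0.452 cm
f = 9.47 cm.

9.47 ± 0.452 cm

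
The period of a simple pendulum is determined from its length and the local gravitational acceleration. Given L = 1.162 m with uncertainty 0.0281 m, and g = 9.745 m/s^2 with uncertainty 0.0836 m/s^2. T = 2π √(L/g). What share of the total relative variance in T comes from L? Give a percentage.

88.8%

(δT/T)² = (½·δL/L)² + (−½·δg/g)²
  L term: (0.5×0.0242)² = 0.000146
  g term: (-0.5×0.00858)² = 1.84e-05
Total = 0.000165. Share from L = 0.000146/0.000165 = 0.888.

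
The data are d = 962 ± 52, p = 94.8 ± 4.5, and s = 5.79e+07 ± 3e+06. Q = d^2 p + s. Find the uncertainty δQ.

1.08e+07

Let w = d^2·p = 8.77e+07. δw/w = √((2·δd/d)² + (1·δp/p)²) = √(0.0117 + 0.00225) = 0.118, so δw = 1.04e+07.
Q = w + s: δQ = √(δw² + δs²) = √(1.07e+14 + 9e+12) = 1.08e+07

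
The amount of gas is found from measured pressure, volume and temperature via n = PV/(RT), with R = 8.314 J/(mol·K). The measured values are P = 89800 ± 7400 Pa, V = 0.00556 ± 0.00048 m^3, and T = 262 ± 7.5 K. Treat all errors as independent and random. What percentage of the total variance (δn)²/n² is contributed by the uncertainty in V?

(δn/n)² = (1·δP/P)² + (1·δV/V)² + (-1·δT/T)²
  P term: (1×0.0824)² = 0.00679
  V term: (1×0.0863)² = 0.00745
  T term: (-1×0.0286)² = 0.000819
Total = 0.0151. Share from V = 0.00745/0.0151 = 0.495.

49.5%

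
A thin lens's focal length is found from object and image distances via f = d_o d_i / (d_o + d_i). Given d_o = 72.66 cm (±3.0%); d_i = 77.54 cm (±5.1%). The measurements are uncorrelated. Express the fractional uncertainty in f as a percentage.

2.91%

∂f/∂d_o = (d_i/(d_o+d_i))² = 0.267;  ∂f/∂d_i = (d_o/(d_o+d_i))² = 0.234
δf = √((∂f/∂d_o · δd_o)² + (∂f/∂d_i · δd_i)²) = √(0.337 + 0.856) = 1.09 cm
f = 37.51 cm, so δf/f = 1.09/37.51 = 0.0291.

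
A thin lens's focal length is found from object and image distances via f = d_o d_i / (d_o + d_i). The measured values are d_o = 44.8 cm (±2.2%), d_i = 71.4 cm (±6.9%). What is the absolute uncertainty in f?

0.821 cm

∂f/∂d_o = (d_i/(d_o+d_i))² = 0.378;  ∂f/∂d_i = (d_o/(d_o+d_i))² = 0.149
δf = √((∂f/∂d_o · δd_o)² + (∂f/∂d_i · δd_i)²) = √(0.138 + 0.536) = 0.821 cm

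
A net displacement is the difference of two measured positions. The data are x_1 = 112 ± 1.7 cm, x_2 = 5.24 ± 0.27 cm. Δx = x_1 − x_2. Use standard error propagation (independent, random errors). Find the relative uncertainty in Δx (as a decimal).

Δx is a linear combination, so absolute uncertainties add in quadrature:
  (δx_1)² = 2.89;  (δx_2)² = 0.0729
δΔx = √(2.96) = 1.72 cm
Δx = 107 cm, so δΔx/Δx = 1.72/107 = 0.0161.

0.0161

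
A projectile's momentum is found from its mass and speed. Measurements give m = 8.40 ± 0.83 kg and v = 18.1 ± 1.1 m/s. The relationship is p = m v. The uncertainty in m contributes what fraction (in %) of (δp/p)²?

72.6%

(δp/p)² = (1·δm/m)² + (1·δv/v)²
  m term: (1×0.0988)² = 0.00976
  v term: (1×0.0608)² = 0.00369
Total = 0.0135. Share from m = 0.00976/0.0135 = 0.726.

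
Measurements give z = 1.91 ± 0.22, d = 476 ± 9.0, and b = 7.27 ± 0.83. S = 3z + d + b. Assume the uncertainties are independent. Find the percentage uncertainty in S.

Each term contributes (cᵢ δxᵢ)² to (δS)²:
  (3·δz)² = 0.436;  (δd)² = 81.0;  (δb)² = 0.689
δS = √(82.1) = 9.06
S = 489, so δS/S = 9.06/489 = 0.0185.

1.85%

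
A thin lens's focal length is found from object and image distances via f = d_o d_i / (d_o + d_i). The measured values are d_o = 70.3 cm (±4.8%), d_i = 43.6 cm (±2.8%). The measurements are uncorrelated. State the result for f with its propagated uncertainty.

∂f/∂d_o = (d_i/(d_o+d_i))² = 0.147;  ∂f/∂d_i = (d_o/(d_o+d_i))² = 0.381
δf = √((∂f/∂d_o · δd_o)² + (∂f/∂d_i · δd_i)²) = √(0.244 + 0.216) = 0.679 cm
f = 26.9 cm.

26.9 ± 0.679 cm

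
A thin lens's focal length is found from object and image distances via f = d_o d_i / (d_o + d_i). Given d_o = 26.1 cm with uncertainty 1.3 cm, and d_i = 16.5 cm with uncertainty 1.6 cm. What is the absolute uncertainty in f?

0.631 cm

∂f/∂d_o = (d_i/(d_o+d_i))² = 0.150;  ∂f/∂d_i = (d_o/(d_o+d_i))² = 0.375
δf = √((∂f/∂d_o · δd_o)² + (∂f/∂d_i · δd_i)²) = √(0.0380 + 0.361) = 0.631 cm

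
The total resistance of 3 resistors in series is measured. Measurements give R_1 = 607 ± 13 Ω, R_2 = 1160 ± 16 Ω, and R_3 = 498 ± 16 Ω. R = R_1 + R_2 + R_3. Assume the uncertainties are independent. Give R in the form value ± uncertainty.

For a sum/difference, combine absolute errors in quadrature:
  (δR_1)² = 169;  (δR_2)² = 256;  (δR_3)² = 256
δR = √(681) = 26.1 Ω
R = 2260 Ω.

2260 ± 26.1 Ω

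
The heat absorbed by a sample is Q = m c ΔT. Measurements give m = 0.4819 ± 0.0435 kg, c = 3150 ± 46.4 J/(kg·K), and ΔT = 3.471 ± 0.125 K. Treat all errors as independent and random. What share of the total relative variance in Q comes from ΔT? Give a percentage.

13.4%

(δQ/Q)² = (1·δm/m)² + (1·δc/c)² + (1·δΔT/ΔT)²
  m term: (1×0.0903)² = 0.00815
  c term: (1×0.0147)² = 0.000217
  ΔT term: (1×0.0360)² = 0.00130
Total = 0.00966. Share from ΔT = 0.00130/0.00966 = 0.134.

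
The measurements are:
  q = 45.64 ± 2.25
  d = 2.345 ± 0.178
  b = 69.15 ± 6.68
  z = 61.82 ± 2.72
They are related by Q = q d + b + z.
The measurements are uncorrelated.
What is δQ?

12.1

Let p = q·d = 107.0. δp/p = √((1·δq/q)² + (1·δd/d)²) = √(0.00243 + 0.00576) = 0.0905, so δp = 9.69.
Q = p + b + z: δQ = √(δp² + δb² + δz²) = √(93.8 + 44.6 + 7.40) = 12.1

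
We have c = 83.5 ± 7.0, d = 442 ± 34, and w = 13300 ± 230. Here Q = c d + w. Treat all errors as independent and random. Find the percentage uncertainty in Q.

Let p = c·d = 36900. δp/p = √((1·δc/c)² + (1·δd/d)²) = √(0.00703 + 0.00592) = 0.114, so δp = 4200.
Q = p + w: δQ = √(δp² + δw²) = √(1.76e+07 + 52900) = 4210
Q = 50200, so δQ/Q = 4210/50200 = 0.0838.

8.38%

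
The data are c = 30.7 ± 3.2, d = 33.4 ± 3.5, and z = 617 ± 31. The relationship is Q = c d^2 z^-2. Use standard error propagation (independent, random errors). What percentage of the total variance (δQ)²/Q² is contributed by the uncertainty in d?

(δQ/Q)² = (1·δc/c)² + (2·δd/d)² + (-2·δz/z)²
  c term: (1×0.104)² = 0.0109
  d term: (2×0.105)² = 0.0439
  z term: (-2×0.0502)² = 0.0101
Total = 0.0649. Share from d = 0.0439/0.0649 = 0.677.

67.7%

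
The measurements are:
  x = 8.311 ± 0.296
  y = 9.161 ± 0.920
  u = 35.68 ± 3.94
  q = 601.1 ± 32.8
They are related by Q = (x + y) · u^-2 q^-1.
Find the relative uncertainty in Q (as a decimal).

0.234

Let w = x + y = 17.47. δw = √(δx² + δy²) = √(0.0876 + 0.846) = 0.966, so δw/w = 0.0553.
Q is then a monomial in w, u, q:
δQ/Q = √((δw/w)² + (-2·δu/u)² + (-1·δq/q)²) = √(0.00306 + 0.0488 + 0.00298) = 0.234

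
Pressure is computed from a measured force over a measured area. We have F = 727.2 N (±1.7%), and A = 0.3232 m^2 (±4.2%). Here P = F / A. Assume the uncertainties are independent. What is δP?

102 Pa

P is a product of powers, so relative uncertainties combine in quadrature:
  (1·δF/F)² = (1×0.0170)² = 0.000289;  (-1·δA/A)² = (-1×0.0420)² = 0.00176
δP/P = √(0.00205) = 0.0453
P = 2250 Pa, so δP = 0.0453 × 2250 = 102 Pa.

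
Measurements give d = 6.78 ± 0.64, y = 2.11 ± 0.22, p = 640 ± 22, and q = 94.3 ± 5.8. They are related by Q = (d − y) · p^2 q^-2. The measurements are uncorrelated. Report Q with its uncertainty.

Let u = d − y = 4.67. δu = √(δd² + δy²) = √(0.410 + 0.0484) = 0.677, so δu/u = 0.145.
Q is then a monomial in u, p, q:
δQ/Q = √((δu/u)² + (2·δp/p)² + (-2·δq/q)²) = √(0.0210 + 0.00473 + 0.0151) = 0.202
Q = 215, so δQ = 0.202 × 215 = 43.5.

215 ± 43.5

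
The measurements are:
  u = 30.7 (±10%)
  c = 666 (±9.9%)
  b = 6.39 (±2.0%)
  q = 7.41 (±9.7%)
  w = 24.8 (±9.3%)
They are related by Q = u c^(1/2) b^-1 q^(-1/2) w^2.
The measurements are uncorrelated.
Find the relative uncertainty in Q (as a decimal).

0.223

Q is a product of powers, so relative uncertainties combine in quadrature:
  (1·δu/u)² = (1×0.100)² = 0.0100;  (½·δc/c)² = (0.5×0.0990)² = 0.00245;  (-1·δb/b)² = (-1×0.0200)² = 0.000400;  (−½·δq/q)² = (-0.5×0.0970)² = 0.00235;  (2·δw/w)² = (2×0.0930)² = 0.0346
δQ/Q = √(0.0498) = 0.223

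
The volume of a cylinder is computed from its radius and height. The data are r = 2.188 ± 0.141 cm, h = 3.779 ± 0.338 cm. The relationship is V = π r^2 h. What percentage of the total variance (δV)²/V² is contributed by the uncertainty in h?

32.5%

(δV/V)² = (2·δr/r)² + (1·δh/h)²
  r term: (2×0.0644)² = 0.0166
  h term: (1×0.0894)² = 0.00800
Total = 0.0246. Share from h = 0.00800/0.0246 = 0.325.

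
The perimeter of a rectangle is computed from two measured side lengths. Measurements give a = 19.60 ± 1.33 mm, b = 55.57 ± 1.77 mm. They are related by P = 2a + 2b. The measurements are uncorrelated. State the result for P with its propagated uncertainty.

150.3 ± 4.43 mm

For a sum/difference, combine absolute errors in quadrature:
  (2·δa)² = 7.08;  (2·δb)² = 12.5
δP = √(19.6) = 4.43 mm
P = 150.3 mm.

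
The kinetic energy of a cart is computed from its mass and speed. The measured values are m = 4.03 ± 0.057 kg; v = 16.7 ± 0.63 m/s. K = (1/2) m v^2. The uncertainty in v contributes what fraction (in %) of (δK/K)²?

(δK/K)² = (1·δm/m)² + (2·δv/v)²
  m term: (1×0.0141)² = 0.000200
  v term: (2×0.0377)² = 0.00569
Total = 0.00589. Share from v = 0.00569/0.00589 = 0.966.

96.6%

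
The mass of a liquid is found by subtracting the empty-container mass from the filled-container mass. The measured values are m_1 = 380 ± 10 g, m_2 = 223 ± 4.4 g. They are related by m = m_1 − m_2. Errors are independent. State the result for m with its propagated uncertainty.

Absolute uncertainties add in quadrature for a linear combination:
  (δm_1)² = 100;  (δm_2)² = 19.4
δm = √(119) = 10.9 g
m = 157 g.

157 ± 10.9 g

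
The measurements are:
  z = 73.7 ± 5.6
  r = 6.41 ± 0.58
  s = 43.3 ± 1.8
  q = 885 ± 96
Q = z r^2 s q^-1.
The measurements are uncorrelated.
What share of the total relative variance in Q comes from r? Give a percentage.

63.0%

(δQ/Q)² = (1·δz/z)² + (2·δr/r)² + (1·δs/s)² + (-1·δq/q)²
  z term: (1×0.0760)² = 0.00577
  r term: (2×0.0905)² = 0.0327
  s term: (1×0.0416)² = 0.00173
  q term: (-1×0.108)² = 0.0118
Total = 0.0520. Share from r = 0.0327/0.0520 = 0.630.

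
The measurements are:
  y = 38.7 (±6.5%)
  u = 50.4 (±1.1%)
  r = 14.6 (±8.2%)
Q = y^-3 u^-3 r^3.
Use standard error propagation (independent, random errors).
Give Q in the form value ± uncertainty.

(4.19 ± 1.32) × 10^-7

Each factor contributes (exponent × relative error)² to (δQ/Q)²:
  (-3·δy/y)² = (-3×0.0650)² = 0.0380;  (-3·δu/u)² = (-3×0.0110)² = 0.00109;  (3·δr/r)² = (3×0.0820)² = 0.0605
δQ/Q = √(0.0996) = 0.316
Q = 4.19e-07, so δQ = 0.316 × 4.19e-07 = 1.32e-07.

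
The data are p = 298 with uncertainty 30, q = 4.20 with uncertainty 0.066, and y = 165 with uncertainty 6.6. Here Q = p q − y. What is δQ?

Let w = p·q = 1250. δw/w = √((1·δp/p)² + (1·δq/q)²) = √(0.0101 + 0.000247) = 0.102, so δw = 128.
Q = w − y: δQ = √(δw² + δy²) = √(16300 + 43.6) = 128

128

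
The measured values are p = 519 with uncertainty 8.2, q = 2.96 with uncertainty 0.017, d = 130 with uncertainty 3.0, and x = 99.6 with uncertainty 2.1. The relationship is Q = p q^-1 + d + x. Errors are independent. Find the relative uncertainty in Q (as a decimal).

Let w = p·q^-1 = 175. δw/w = √((1·δp/p)² + (-1·δq/q)²) = √(0.000250 + 3.3e-05) = 0.0168, so δw = 2.95.
Q = w + d + x: δQ = √(δw² + δd² + δx²) = √(8.69 + 9.00 + 4.41) = 4.70
Q = 405, so δQ/Q = 4.70/405 = 0.0116.

0.0116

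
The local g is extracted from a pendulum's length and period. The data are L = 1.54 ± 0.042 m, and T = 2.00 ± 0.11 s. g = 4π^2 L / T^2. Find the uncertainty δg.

1.72 m/s^2

g is a product of powers, so relative uncertainties combine in quadrature:
  (1·δL/L)² = (1×0.0273)² = 0.000744;  (-2·δT/T)² = (-2×0.0550)² = 0.0121
δg/g = √(0.0128) = 0.113
g = 15.2 m/s^2, so δg = 0.113 × 15.2 = 1.72 m/s^2.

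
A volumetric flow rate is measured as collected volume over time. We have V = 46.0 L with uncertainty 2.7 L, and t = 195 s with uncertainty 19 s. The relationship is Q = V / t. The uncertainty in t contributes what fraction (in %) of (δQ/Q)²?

(δQ/Q)² = (1·δV/V)² + (-1·δt/t)²
  V term: (1×0.0587)² = 0.00345
  t term: (-1×0.0974)² = 0.00949
Total = 0.0129. Share from t = 0.00949/0.0129 = 0.734.

73.4%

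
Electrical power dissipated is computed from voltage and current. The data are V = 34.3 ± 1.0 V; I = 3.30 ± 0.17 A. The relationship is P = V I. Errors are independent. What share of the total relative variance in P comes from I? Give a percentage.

(δP/P)² = (1·δV/V)² + (1·δI/I)²
  V term: (1×0.0292)² = 0.000850
  I term: (1×0.0515)² = 0.00265
Total = 0.00350. Share from I = 0.00265/0.00350 = 0.757.

75.7%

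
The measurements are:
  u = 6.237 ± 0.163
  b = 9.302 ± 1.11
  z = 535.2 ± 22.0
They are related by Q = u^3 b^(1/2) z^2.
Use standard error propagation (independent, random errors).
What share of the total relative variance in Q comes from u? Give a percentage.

(δQ/Q)² = (3·δu/u)² + (½·δb/b)² + (2·δz/z)²
  u term: (3×0.0261)² = 0.00615
  b term: (0.5×0.119)² = 0.00356
  z term: (2×0.0411)² = 0.00676
Total = 0.0165. Share from u = 0.00615/0.0165 = 0.373.

37.3%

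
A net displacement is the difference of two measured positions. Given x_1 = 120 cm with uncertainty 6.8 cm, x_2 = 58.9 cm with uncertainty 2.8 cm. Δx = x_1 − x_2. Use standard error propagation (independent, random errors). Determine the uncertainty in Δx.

Each term contributes (cᵢ δxᵢ)² to (δΔx)²:
  (δx_1)² = 46.2;  (δx_2)² = 7.84
δΔx = √(54.1) = 7.35 cm

7.35 cm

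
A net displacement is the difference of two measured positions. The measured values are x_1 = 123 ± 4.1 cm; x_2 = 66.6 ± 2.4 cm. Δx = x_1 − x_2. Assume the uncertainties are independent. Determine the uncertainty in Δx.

For a sum/difference, combine absolute errors in quadrature:
  (δx_1)² = 16.8;  (δx_2)² = 5.76
δΔx = √(22.6) = 4.75 cm

4.75 cm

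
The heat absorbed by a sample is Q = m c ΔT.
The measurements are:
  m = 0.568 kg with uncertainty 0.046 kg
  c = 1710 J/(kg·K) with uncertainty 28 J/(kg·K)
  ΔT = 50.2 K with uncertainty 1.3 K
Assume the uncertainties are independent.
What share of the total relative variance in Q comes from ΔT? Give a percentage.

(δQ/Q)² = (1·δm/m)² + (1·δc/c)² + (1·δΔT/ΔT)²
  m term: (1×0.0810)² = 0.00656
  c term: (1×0.0164)² = 0.000268
  ΔT term: (1×0.0259)² = 0.000671
Total = 0.00750. Share from ΔT = 0.000671/0.00750 = 0.0894.

8.94%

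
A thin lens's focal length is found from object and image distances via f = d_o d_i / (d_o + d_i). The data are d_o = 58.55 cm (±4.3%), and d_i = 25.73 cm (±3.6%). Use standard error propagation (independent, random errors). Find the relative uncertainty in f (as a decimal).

∂f/∂d_o = (d_i/(d_o+d_i))² = 0.0932;  ∂f/∂d_i = (d_o/(d_o+d_i))² = 0.483
δf = √((∂f/∂d_o · δd_o)² + (∂f/∂d_i · δd_i)²) = √(0.0551 + 0.200) = 0.505 cm
f = 17.87 cm, so δf/f = 0.505/17.87 = 0.0282.

0.0282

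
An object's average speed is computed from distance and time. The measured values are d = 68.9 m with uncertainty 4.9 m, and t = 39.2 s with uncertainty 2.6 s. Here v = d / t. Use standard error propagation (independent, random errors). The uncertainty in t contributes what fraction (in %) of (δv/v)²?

(δv/v)² = (1·δd/d)² + (-1·δt/t)²
  d term: (1×0.0711)² = 0.00506
  t term: (-1×0.0663)² = 0.00440
Total = 0.00946. Share from t = 0.00440/0.00946 = 0.465.

46.5%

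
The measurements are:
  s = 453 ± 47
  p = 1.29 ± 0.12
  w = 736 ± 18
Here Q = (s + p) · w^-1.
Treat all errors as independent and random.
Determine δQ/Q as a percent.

Let u = s + p = 454. δu = √(δs² + δp²) = √(2210 + 0.0144) = 47.0, so δu/u = 0.103.
Q is then a monomial in u, w:
δQ/Q = √((δu/u)² + (-1·δw/w)²) = √(0.0107 + 0.000598) = 0.106

10.6%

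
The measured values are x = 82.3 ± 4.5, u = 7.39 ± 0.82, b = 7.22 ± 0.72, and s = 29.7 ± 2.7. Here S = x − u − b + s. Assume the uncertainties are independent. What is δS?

Absolute uncertainties add in quadrature for a linear combination:
  (δx)² = 20.2;  (δu)² = 0.672;  (δb)² = 0.518;  (δs)² = 7.29
δS = √(28.7) = 5.36

5.36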